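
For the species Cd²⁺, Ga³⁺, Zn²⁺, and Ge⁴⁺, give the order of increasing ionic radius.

Ge⁴⁺ < Ga³⁺ < Zn²⁺ < Cd²⁺

Tabulating Z and e⁻: Ge⁴⁺ has 28 e⁻ (Z=32), Ga³⁺ has 28 e⁻ (Z=31), Zn²⁺ has 28 e⁻ (Z=30), Cd²⁺ has 46 e⁻ (Z=48). Ge⁴⁺ < Ga³⁺ (isoelectronic, higher Z=32 is smaller); Ga³⁺ < Zn²⁺ (isoelectronic, higher Z=31 is smaller); Zn²⁺ < Cd²⁺ (same group, 1 shell fewer).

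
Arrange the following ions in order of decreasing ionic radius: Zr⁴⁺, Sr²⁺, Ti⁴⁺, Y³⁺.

Sr²⁺ > Y³⁺ > Zr⁴⁺ > Ti⁴⁺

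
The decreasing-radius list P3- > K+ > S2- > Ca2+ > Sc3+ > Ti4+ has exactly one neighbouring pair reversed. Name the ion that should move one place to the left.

S2-

Scanning neighbour by neighbour, only K+/S2- violates a trend: they are isoelectronic (18 e⁻) and K has more protons than S (19 vs 16), making K+ smaller. That makes S2- the one sitting a position late relative to where it belongs.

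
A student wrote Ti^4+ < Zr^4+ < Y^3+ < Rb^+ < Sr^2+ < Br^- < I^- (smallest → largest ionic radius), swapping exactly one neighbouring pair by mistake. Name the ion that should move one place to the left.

Scanning neighbour by neighbour, only Rb^+/Sr^2+ violates a trend: Sr^2+ and Rb^+ share 36 electrons; the higher nuclear charge on Sr (Z=38) contracts it more, so Sr^2+ < Rb^+. That makes Sr^2+ the one sitting a position late relative to where it belongs.

Sr^2+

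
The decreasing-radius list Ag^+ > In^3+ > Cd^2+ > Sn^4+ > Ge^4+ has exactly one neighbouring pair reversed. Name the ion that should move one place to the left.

Cd^2+

The pair In^3+, Cd^2+ is the wrong way round — both have 46 electrons but Z(In)=49 > Z(Cd)=48, so In^3+ should be the smaller of the two. All other adjacent pairs agree with periodic trends, so Cd^2+ is the misplaced ion.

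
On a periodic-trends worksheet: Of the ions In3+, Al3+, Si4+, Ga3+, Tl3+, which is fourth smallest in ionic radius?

Si4+ (Z=14, 10 e⁻), Al3+ (Z=13, 10 e⁻), Ga3+ (Z=31, 28 e⁻), In3+ (Z=49, 46 e⁻), Tl3+ (Z=81, 78 e⁻). Si4+ < Al3+ (isoelectronic, higher Z=14 is smaller); Al3+ < Ga3+ (same group, 1 shell fewer); Ga3+ < In3+ (same group, period 4 vs 5); In3+ < Tl3+ (same group, 1 shell fewer).
So the order is Si4+ < Al3+ < Ga3+ < In3+ < Tl3+; the 4th-smallest ion is In3+.

In3+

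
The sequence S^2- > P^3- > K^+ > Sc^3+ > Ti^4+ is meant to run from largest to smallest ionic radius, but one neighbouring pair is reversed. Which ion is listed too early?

Check each adjacent pair. S^2- and P^3- are reversed: both have 18 electrons but Z(S)=16 > Z(P)=15, so S^2- should be the smaller of the two. No other neighbouring pair contradicts the periodic trends, so S^2- is the ion listed too early.

S^2-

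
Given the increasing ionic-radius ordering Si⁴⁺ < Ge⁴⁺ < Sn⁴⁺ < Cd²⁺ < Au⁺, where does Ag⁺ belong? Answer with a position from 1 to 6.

First list Z and electron count for each: Si⁴⁺ (Z=14, 10 e⁻), Ge⁴⁺ (Z=32, 28 e⁻), Sn⁴⁺ (Z=50, 46 e⁻), Cd²⁺ (Z=48, 46 e⁻), Ag⁺ (Z=47, 46 e⁻), Au⁺ (Z=79, 78 e⁻). Si⁴⁺ < Ge⁴⁺ (same group, period 3 vs 4); Ge⁴⁺ < Sn⁴⁺ (same group, period 4 vs 5); Sn⁴⁺ < Cd²⁺ (isoelectronic, higher Z=50 is smaller); Cd²⁺ < Ag⁺ (isoelectronic, higher Z=48 is smaller); Ag⁺ < Au⁺ (same group, 1 shell fewer).
The complete sequence is Si⁴⁺ < Ge⁴⁺ < Sn⁴⁺ < Cd²⁺ < Ag⁺ < Au⁺. Ag⁺ sits at position 5.

5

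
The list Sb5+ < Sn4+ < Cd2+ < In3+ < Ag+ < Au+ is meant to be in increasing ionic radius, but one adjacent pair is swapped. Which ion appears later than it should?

Check each adjacent pair. Cd2+ and In3+ are reversed: In3+ and Cd2+ share 46 electrons; the higher nuclear charge on In (Z=49) contracts it more, so In3+ < Cd2+. No other neighbouring pair contradicts the periodic trends, so In3+ is the ion listed too late.

In3+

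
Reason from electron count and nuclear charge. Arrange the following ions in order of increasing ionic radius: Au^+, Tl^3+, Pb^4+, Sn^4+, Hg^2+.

Sn^4+ < Pb^4+ < Tl^3+ < Hg^2+ < Au^+

Tabulating Z and e⁻: Sn^4+ (Z=50, 46 e⁻), Pb^4+ (Z=82, 78 e⁻), Tl^3+ (Z=81, 78 e⁻), Hg^2+ (Z=80, 78 e⁻), Au^+ (Z=79, 78 e⁻). Sn^4+ < Pb^4+ (same group, period 5 vs 6); Pb^4+ < Tl^3+ (isoelectronic, higher Z=82 is smaller); Tl^3+ < Hg^2+ (isoelectronic, higher Z=81 is smaller); Hg^2+ < Au^+ (isoelectronic, higher Z=80 is smaller).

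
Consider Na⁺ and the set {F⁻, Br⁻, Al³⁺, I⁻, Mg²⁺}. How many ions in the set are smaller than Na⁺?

2

Al³⁺ (Z=13, 10 e⁻), Mg²⁺ (Z=12, 10 e⁻), Na⁺ (Z=11, 10 e⁻), F⁻ (Z=9, 10 e⁻), Br⁻ (Z=35, 36 e⁻), I⁻ (Z=53, 54 e⁻). Al³⁺ < Mg²⁺ (isoelectronic, higher Z=13 is smaller); Mg²⁺ < Na⁺ (isoelectronic, higher Z=12 is smaller); Na⁺ < F⁻ (isoelectronic, higher Z=11 is smaller); F⁻ < Br⁻ (same group, period 2 vs 4); Br⁻ < I⁻ (same group, 1 shell fewer).
Relative to Na⁺, the ions that are smaller are Al³⁺, Mg²⁺. So 2 are smaller.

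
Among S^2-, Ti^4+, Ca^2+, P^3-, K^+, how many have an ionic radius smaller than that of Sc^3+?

Each ion has 18 electrons. The ranking follows nuclear charge in reverse — greater Z gives a smaller radius. Ti^4+ (Z=22), Sc^3+ (Z=21), Ca^2+ (Z=20), K^+ (Z=19), S^2- (Z=16), P^3- (Z=15).
Ordering all of them (including Sc^3+) by radius gives Ti^4+ < Sc^3+ < Ca^2+ < K^+ < S^2- < P^3-. Count: 1.

1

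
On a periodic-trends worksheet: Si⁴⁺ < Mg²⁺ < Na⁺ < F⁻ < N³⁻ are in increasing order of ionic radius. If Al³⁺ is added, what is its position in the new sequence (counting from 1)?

Each ion has 10 electrons. The ranking follows nuclear charge in reverse — greater Z gives a smaller radius. Si⁴⁺ (Z=14), Al³⁺ (Z=13), Mg²⁺ (Z=12), Na⁺ (Z=11), F⁻ (Z=9), N³⁻ (Z=7).
Putting Al³⁺ in gives Si⁴⁺ < Al³⁺ < Mg²⁺ < Na⁺ < F⁻ < N³⁻; it lands at slot 2.

2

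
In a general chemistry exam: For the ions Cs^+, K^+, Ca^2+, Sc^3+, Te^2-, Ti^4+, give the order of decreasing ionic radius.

Te^2- > Cs^+ > K^+ > Ca^2+ > Sc^3+ > Ti^4+

Ti^4+ (Z=22, 18 e⁻), Sc^3+ (Z=21, 18 e⁻), Ca^2+ (Z=20, 18 e⁻), K^+ (Z=19, 18 e⁻), Cs^+ (Z=55, 54 e⁻), Te^2- (Z=52, 54 e⁻). Ti^4+ < Sc^3+ (isoelectronic, higher Z=22 is smaller); Sc^3+ < Ca^2+ (both 18 e⁻, Z=21>20); Ca^2+ < K^+ (both 18 e⁻, Z=20>19); K^+ < Cs^+ (same group, period 4 vs 6); Cs^+ < Te^2- (both 54 e⁻, Z=55>52).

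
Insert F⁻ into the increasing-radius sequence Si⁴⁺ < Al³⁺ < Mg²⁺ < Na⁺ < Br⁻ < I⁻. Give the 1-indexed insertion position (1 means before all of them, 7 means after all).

5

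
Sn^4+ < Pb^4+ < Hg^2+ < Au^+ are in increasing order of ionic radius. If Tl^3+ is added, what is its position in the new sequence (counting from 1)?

3

Tabulating Z and e⁻: Sn^4+ (Z=50, 46 e⁻), Pb^4+ (Z=82, 78 e⁻), Tl^3+ (Z=81, 78 e⁻), Hg^2+ (Z=80, 78 e⁻), Au^+ (Z=79, 78 e⁻). Sn^4+ < Pb^4+ (same group, 1 shell fewer); Pb^4+ < Tl^3+ (isoelectronic, higher Z=82 is smaller); Tl^3+ < Hg^2+ (isoelectronic, higher Z=81 is smaller); Hg^2+ < Au^+ (both 78 e⁻, Z=80>79).
With Tl^3+ included the full order is Sn^4+ < Pb^4+ < Tl^3+ < Hg^2+ < Au^+, so it takes position 3.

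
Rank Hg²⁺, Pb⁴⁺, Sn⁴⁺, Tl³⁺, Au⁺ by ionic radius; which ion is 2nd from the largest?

Hg²⁺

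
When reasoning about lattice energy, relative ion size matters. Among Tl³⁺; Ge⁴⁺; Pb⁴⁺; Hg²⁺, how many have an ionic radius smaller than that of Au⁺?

Tabulating Z and e⁻: Ge⁴⁺ (Z=32, 28 e⁻), Pb⁴⁺ (Z=82, 78 e⁻), Tl³⁺ (Z=81, 78 e⁻), Hg²⁺ (Z=80, 78 e⁻), Au⁺ (Z=79, 78 e⁻). Ge⁴⁺ < Pb⁴⁺ (same group, 2 shells fewer); Pb⁴⁺ < Tl³⁺ (both 78 e⁻, Z=82>81); Tl³⁺ < Hg²⁺ (isoelectronic, higher Z=81 is smaller); Hg²⁺ < Au⁺ (both 78 e⁻, Z=80>79).
Relative to Au⁺, the ions that are smaller are Ge⁴⁺, Pb⁴⁺, Tl³⁺, Hg²⁺. That's 4.

4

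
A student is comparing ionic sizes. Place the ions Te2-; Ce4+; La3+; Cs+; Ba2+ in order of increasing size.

Ce4+ < La3+ < Ba2+ < Cs+ < Te2-

Each ion has 54 electrons. The ranking follows nuclear charge in reverse — greater Z gives a smaller radius. Ce4+ (Z=58), La3+ (Z=57), Ba2+ (Z=56), Cs+ (Z=55), Te2- (Z=52).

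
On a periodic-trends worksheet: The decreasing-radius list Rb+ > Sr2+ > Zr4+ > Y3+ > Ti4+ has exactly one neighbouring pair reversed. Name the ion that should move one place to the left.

The pair Zr4+, Y3+ is the wrong way round — Zr4+ and Y3+ share 36 electrons; the higher nuclear charge on Zr (Z=40) contracts it more, so Zr4+ < Y3+. All other adjacent pairs agree with periodic trends, so Y3+ is the misplaced ion.

Y3+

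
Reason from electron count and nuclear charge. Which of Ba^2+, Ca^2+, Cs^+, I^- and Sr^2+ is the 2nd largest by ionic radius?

Cs^+

Tabulating Z and e⁻: Ca^2+ has 18 e⁻ (Z=20), Sr^2+ has 36 e⁻ (Z=38), Ba^2+ has 54 e⁻ (Z=56), Cs^+ has 54 e⁻ (Z=55), I^- has 54 e⁻ (Z=53). Ca^2+ < Sr^2+ (same group, period 4 vs 5); Sr^2+ < Ba^2+ (same group, period 5 vs 6); Ba^2+ < Cs^+ (both 54 e⁻, Z=56>55); Cs^+ < I^- (isoelectronic, higher Z=55 is smaller).
So the order is Ca^2+ < Sr^2+ < Ba^2+ < Cs^+ < I^-; the 2nd-largest ion is Cs^+.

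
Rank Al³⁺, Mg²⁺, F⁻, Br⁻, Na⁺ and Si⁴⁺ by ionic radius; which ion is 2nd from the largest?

Electron counts and nuclear charges: Si⁴⁺ (Z=14, 10 e⁻), Al³⁺ (Z=13, 10 e⁻), Mg²⁺ (Z=12, 10 e⁻), Na⁺ (Z=11, 10 e⁻), F⁻ (Z=9, 10 e⁻), Br⁻ (Z=35, 36 e⁻). Si⁴⁺ < Al³⁺ (both 10 e⁻, Z=14>13); Al³⁺ < Mg²⁺ (both 10 e⁻, Z=13>12); Mg²⁺ < Na⁺ (both 10 e⁻, Z=12>11); Na⁺ < F⁻ (both 10 e⁻, Z=11>9); F⁻ < Br⁻ (same group, period 2 vs 4).
Full ascending order: Si⁴⁺ < Al³⁺ < Mg²⁺ < Na⁺ < F⁻ < Br⁻. Counting from the largest, position 2 is F⁻.

F⁻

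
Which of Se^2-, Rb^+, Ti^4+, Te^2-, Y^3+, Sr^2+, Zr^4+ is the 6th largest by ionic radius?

Electron counts and nuclear charges: Ti^4+ (Z=22, 18 e⁻), Zr^4+ (Z=40, 36 e⁻), Y^3+ (Z=39, 36 e⁻), Sr^2+ (Z=38, 36 e⁻), Rb^+ (Z=37, 36 e⁻), Se^2- (Z=34, 36 e⁻), Te^2- (Z=52, 54 e⁻). Ti^4+ < Zr^4+ (same group, 1 shell fewer); Zr^4+ < Y^3+ (isoelectronic, higher Z=40 is smaller); Y^3+ < Sr^2+ (isoelectronic, higher Z=39 is smaller); Sr^2+ < Rb^+ (isoelectronic, higher Z=38 is smaller); Rb^+ < Se^2- (both 36 e⁻, Z=37>34); Se^2- < Te^2- (same group, 1 shell fewer).
Ordering: Ti^4+ < Zr^4+ < Y^3+ < Sr^2+ < Rb^+ < Se^2- < Te^2-. The 6th largest is Zr^4+.

Zr^4+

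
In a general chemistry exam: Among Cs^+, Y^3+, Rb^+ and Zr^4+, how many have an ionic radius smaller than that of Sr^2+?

2

Zr^4+: 36 e⁻, Z=40, Y^3+: 36 e⁻, Z=39, Sr^2+: 36 e⁻, Z=38, Rb^+: 36 e⁻, Z=37, Cs^+: 54 e⁻, Z=55. Zr^4+ < Y^3+ (isoelectronic, higher Z=40 is smaller); Y^3+ < Sr^2+ (isoelectronic, higher Z=39 is smaller); Sr^2+ < Rb^+ (isoelectronic, higher Z=38 is smaller); Rb^+ < Cs^+ (same group, 1 shell fewer).
Placing each against Sr^2+: smaller — Zr^4+, Y^3+; larger — Rb^+, Cs^+. So 2 are smaller.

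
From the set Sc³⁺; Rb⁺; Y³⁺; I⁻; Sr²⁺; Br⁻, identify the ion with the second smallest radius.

Y³⁺

Work out protons and electrons: Sc³⁺ has 18 e⁻ (Z=21), Y³⁺ has 36 e⁻ (Z=39), Sr²⁺ has 36 e⁻ (Z=38), Rb⁺ has 36 e⁻ (Z=37), Br⁻ has 36 e⁻ (Z=35), I⁻ has 54 e⁻ (Z=53). Sc³⁺ < Y³⁺ (same group, period 4 vs 5); Y³⁺ < Sr²⁺ (isoelectronic, higher Z=39 is smaller); Sr²⁺ < Rb⁺ (both 36 e⁻, Z=38>37); Rb⁺ < Br⁻ (isoelectronic, higher Z=37 is smaller); Br⁻ < I⁻ (same group, period 4 vs 5).
Ordering: Sc³⁺ < Y³⁺ < Sr²⁺ < Rb⁺ < Br⁻ < I⁻. The second smallest is Y³⁺.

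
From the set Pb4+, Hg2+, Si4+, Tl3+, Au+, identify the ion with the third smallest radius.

Tl3+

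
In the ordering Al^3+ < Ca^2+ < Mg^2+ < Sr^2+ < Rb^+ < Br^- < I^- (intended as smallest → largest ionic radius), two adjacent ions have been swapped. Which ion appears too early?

Scanning neighbour by neighbour, only Ca^2+/Mg^2+ violates a trend: same group and charge — period 3 sits above period 4, so Mg^2+ is smaller. That makes Ca^2+ the one sitting a position early relative to where it belongs.

Ca^2+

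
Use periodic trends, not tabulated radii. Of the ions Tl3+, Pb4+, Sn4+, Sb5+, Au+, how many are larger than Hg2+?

Electron counts and nuclear charges: Sb5+ (Z=51, 46 e⁻), Sn4+ (Z=50, 46 e⁻), Pb4+ (Z=82, 78 e⁻), Tl3+ (Z=81, 78 e⁻), Hg2+ (Z=80, 78 e⁻), Au+ (Z=79, 78 e⁻). Sb5+ < Sn4+ (both 46 e⁻, Z=51>50); Sn4+ < Pb4+ (same group, 1 shell fewer); Pb4+ < Tl3+ (isoelectronic, higher Z=82 is smaller); Tl3+ < Hg2+ (isoelectronic, higher Z=81 is smaller); Hg2+ < Au+ (isoelectronic, higher Z=80 is smaller).
Placing each against Hg2+: smaller — Sb5+, Sn4+, Pb4+, Tl3+; larger — Au+. So 1 is larger.

1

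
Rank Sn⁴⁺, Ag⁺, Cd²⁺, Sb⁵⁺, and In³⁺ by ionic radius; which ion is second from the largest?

These species are isoelectronic with 46 electrons. The only difference is the number of protons: Sb⁵⁺ (Z=51), Sn⁴⁺ (Z=50), In³⁺ (Z=49), Cd²⁺ (Z=48), Ag⁺ (Z=47). The strongest nuclear pull (Sb⁵⁺) gives the smallest ion.
So the order is Sb⁵⁺ < Sn⁴⁺ < In³⁺ < Cd²⁺ < Ag⁺; the 2nd-largest ion is Cd²⁺.

Cd²⁺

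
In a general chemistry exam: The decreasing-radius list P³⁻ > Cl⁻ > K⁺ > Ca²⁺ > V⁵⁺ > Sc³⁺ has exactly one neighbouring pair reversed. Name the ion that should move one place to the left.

Sc³⁺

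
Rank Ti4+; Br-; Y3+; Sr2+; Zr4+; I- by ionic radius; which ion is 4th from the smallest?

Sr2+

Tabulating Z and e⁻: Ti4+ (Z=22, 18 e⁻), Zr4+ (Z=40, 36 e⁻), Y3+ (Z=39, 36 e⁻), Sr2+ (Z=38, 36 e⁻), Br- (Z=35, 36 e⁻), I- (Z=53, 54 e⁻). Ti4+ < Zr4+ (same group, period 4 vs 5); Zr4+ < Y3+ (isoelectronic, higher Z=40 is smaller); Y3+ < Sr2+ (isoelectronic, higher Z=39 is smaller); Sr2+ < Br- (both 36 e⁻, Z=38>35); Br- < I- (same group, 1 shell fewer).
So the order is Ti4+ < Zr4+ < Y3+ < Sr2+ < Br- < I-; the 4th-smallest ion is Sr2+.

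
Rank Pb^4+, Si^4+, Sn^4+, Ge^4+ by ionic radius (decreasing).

All are in the same group with charge +4. Radius grows down the group as n (the outermost shell) increases.

Pb^4+ > Sn^4+ > Ge^4+ > Si^4+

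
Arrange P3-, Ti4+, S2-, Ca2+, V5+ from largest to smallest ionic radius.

Each ion has 18 electrons. The ranking follows nuclear charge in reverse — greater Z gives a smaller radius. V5+ (Z=23), Ti4+ (Z=22), Ca2+ (Z=20), S2- (Z=16), P3- (Z=15).

P3- > S2- > Ca2+ > Ti4+ > V5+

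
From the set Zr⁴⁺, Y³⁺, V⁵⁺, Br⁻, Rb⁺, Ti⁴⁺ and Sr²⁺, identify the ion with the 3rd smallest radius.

Zr⁴⁺

Tabulating Z and e⁻: V⁵⁺: 18 e⁻, Z=23, Ti⁴⁺: 18 e⁻, Z=22, Zr⁴⁺: 36 e⁻, Z=40, Y³⁺: 36 e⁻, Z=39, Sr²⁺: 36 e⁻, Z=38, Rb⁺: 36 e⁻, Z=37, Br⁻: 36 e⁻, Z=35. V⁵⁺ < Ti⁴⁺ (isoelectronic, higher Z=23 is smaller); Ti⁴⁺ < Zr⁴⁺ (same group, period 4 vs 5); Zr⁴⁺ < Y³⁺ (both 36 e⁻, Z=40>39); Y³⁺ < Sr²⁺ (isoelectronic, higher Z=39 is smaller); Sr²⁺ < Rb⁺ (isoelectronic, higher Z=38 is smaller); Rb⁺ < Br⁻ (both 36 e⁻, Z=37>35).
Ordering: V⁵⁺ < Ti⁴⁺ < Zr⁴⁺ < Y³⁺ < Sr²⁺ < Rb⁺ < Br⁻. The 3rd smallest is Zr⁴⁺.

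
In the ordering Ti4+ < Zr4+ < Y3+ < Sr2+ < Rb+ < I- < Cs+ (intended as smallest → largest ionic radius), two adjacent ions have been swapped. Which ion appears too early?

I-

Scanning neighbour by neighbour, only I-/Cs+ violates a trend: Cs+ and I- share 54 electrons; the higher nuclear charge on Cs (Z=55) contracts it more, so Cs+ < I-. That makes I- the one sitting a position early relative to where it belongs.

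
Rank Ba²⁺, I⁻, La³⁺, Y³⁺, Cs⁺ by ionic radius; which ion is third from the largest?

Electron counts and nuclear charges: Y³⁺ has 36 e⁻ (Z=39), La³⁺ has 54 e⁻ (Z=57), Ba²⁺ has 54 e⁻ (Z=56), Cs⁺ has 54 e⁻ (Z=55), I⁻ has 54 e⁻ (Z=53). Y³⁺ < La³⁺ (same group, 1 shell fewer); La³⁺ < Ba²⁺ (both 54 e⁻, Z=57>56); Ba²⁺ < Cs⁺ (both 54 e⁻, Z=56>55); Cs⁺ < I⁻ (both 54 e⁻, Z=55>53).
Ordering: Y³⁺ < La³⁺ < Ba²⁺ < Cs⁺ < I⁻. The third largest is Ba²⁺.

Ba²⁺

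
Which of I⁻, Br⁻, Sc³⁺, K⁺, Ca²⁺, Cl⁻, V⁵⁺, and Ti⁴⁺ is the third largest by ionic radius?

Cl⁻

First list Z and electron count for each: V⁵⁺ has 18 e⁻ (Z=23), Ti⁴⁺ has 18 e⁻ (Z=22), Sc³⁺ has 18 e⁻ (Z=21), Ca²⁺ has 18 e⁻ (Z=20), K⁺ has 18 e⁻ (Z=19), Cl⁻ has 18 e⁻ (Z=17), Br⁻ has 36 e⁻ (Z=35), I⁻ has 54 e⁻ (Z=53). V⁵⁺ < Ti⁴⁺ (both 18 e⁻, Z=23>22); Ti⁴⁺ < Sc³⁺ (isoelectronic, higher Z=22 is smaller); Sc³⁺ < Ca²⁺ (both 18 e⁻, Z=21>20); Ca²⁺ < K⁺ (both 18 e⁻, Z=20>19); K⁺ < Cl⁻ (both 18 e⁻, Z=19>17); Cl⁻ < Br⁻ (same group, period 3 vs 4); Br⁻ < I⁻ (same group, period 4 vs 5).
So the order is V⁵⁺ < Ti⁴⁺ < Sc³⁺ < Ca²⁺ < K⁺ < Cl⁻ < Br⁻ < I⁻; the 3rd-largest ion is Cl⁻.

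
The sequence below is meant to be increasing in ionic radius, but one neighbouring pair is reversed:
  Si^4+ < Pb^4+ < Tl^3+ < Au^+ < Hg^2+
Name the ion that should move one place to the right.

Compare adjacent ions: both have 78 electrons but Z(Hg)=80 > Z(Au)=79, so Hg^2+ should be the smaller of the two — yet in this increasing list Au^+ sits before Hg^2+. Nothing else is reversed, so Au^+ should move one place to the right.

Au^+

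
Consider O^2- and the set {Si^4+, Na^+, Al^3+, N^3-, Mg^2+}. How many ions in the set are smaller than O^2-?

4

Isoelectronic series (10 e⁻ each). Size is set by nuclear charge: more protons means a smaller ion. Si^4+ (Z=14), Al^3+ (Z=13), Mg^2+ (Z=12), Na^+ (Z=11), O^2- (Z=8), N^3- (Z=7).
Ordering all of them (including O^2-) by radius gives Si^4+ < Al^3+ < Mg^2+ < Na^+ < O^2- < N^3-. That's 4.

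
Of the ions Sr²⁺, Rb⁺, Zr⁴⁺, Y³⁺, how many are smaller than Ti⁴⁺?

0

Work out protons and electrons: Ti⁴⁺ has 18 e⁻ (Z=22), Zr⁴⁺ has 36 e⁻ (Z=40), Y³⁺ has 36 e⁻ (Z=39), Sr²⁺ has 36 e⁻ (Z=38), Rb⁺ has 36 e⁻ (Z=37). Ti⁴⁺ < Zr⁴⁺ (same group, 1 shell fewer); Zr⁴⁺ < Y³⁺ (both 36 e⁻, Z=40>39); Y³⁺ < Sr²⁺ (both 36 e⁻, Z=39>38); Sr²⁺ < Rb⁺ (both 36 e⁻, Z=38>37).
Overall: Ti⁴⁺ < Zr⁴⁺ < Y³⁺ < Sr²⁺ < Rb⁺. Ti⁴⁺ has 0 below it and 4 above. So 0 are smaller.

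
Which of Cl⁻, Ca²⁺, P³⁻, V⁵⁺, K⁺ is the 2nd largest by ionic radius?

Isoelectronic series (18 e⁻ each). Size is set by nuclear charge: more protons means a smaller ion. V⁵⁺ (Z=23), Ca²⁺ (Z=20), K⁺ (Z=19), Cl⁻ (Z=17), P³⁻ (Z=15).
So the order is V⁵⁺ < Ca²⁺ < K⁺ < Cl⁻ < P³⁻; the 2nd-largest ion is Cl⁻.

Cl⁻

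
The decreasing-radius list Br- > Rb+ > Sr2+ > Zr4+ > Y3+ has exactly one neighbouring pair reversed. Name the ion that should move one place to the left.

Y3+

Compare adjacent ions: they are isoelectronic (36 e⁻) and Zr has more protons than Y (40 vs 39), making Zr4+ smaller — yet in this decreasing list Zr4+ sits before Y3+. Nothing else is reversed, so Y3+ should move one place to the left.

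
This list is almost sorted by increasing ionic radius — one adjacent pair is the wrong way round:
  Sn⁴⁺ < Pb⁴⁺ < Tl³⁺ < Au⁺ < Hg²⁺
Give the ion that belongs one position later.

Au⁺

Scanning neighbour by neighbour, only Au⁺/Hg²⁺ violates a trend: both have 78 electrons but Z(Hg)=80 > Z(Au)=79, so Hg²⁺ should be the smaller of the two. That makes Au⁺ the one sitting a position early relative to where it belongs.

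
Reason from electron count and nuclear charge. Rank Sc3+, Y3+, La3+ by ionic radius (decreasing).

La3+ > Y3+ > Sc3+

These ions sit in one column with identical charge. Each step down the periodic table adds a principal shell, increasing the radius.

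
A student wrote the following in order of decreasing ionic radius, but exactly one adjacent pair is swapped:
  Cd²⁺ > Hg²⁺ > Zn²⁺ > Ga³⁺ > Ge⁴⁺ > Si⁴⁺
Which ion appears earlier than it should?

Cd²⁺

Scanning neighbour by neighbour, only Cd²⁺/Hg²⁺ violates a trend: same group and charge — period 5 sits above period 6, so Cd²⁺ is smaller. That makes Cd²⁺ the one sitting a position early relative to where it belongs.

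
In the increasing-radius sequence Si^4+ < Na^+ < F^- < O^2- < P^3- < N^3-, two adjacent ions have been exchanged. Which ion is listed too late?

N^3-

Scanning neighbour by neighbour, only P^3-/N^3- violates a trend: N^3- and P^3- are in one column with the same charge; the lighter period-2 ion has one fewer shell and is smaller. That makes N^3- the one sitting a position late relative to where it belongs.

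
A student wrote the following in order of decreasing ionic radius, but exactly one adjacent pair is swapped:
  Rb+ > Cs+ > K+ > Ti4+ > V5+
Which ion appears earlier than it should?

Rb+

Check each adjacent pair. Rb+ and Cs+ are reversed: same group and charge — period 5 sits above period 6, so Rb+ is smaller. No other neighbouring pair contradicts the periodic trends, so Rb+ is the ion listed too early.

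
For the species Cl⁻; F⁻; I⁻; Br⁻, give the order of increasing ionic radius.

F⁻ < Cl⁻ < Br⁻ < I⁻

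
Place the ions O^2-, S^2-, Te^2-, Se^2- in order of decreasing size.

Same group, same charge. Going down the group adds an extra shell of electrons, so the ion gets larger: O^2- is highest in the group and smallest.

Te^2- > Se^2- > S^2- > O^2-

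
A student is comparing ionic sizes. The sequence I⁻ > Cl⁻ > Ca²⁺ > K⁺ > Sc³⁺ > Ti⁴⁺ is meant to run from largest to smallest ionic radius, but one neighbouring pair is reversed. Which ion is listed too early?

Check each adjacent pair. Ca²⁺ and K⁺ are reversed: both have 18 electrons but Z(Ca)=20 > Z(K)=19, so Ca²⁺ should be the smaller of the two. No other neighbouring pair contradicts the periodic trends, so Ca²⁺ is the ion listed too early.

Ca²⁺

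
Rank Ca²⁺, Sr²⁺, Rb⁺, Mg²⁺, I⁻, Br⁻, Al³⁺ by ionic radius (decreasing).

I⁻ > Br⁻ > Rb⁺ > Sr²⁺ > Ca²⁺ > Mg²⁺ > Al³⁺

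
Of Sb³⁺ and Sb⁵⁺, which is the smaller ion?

Sb⁵⁺

Same element, different charge: the more highly charged cation has fewer electrons and a greater effective nuclear charge per electron, making Sb⁵⁺ the smallest.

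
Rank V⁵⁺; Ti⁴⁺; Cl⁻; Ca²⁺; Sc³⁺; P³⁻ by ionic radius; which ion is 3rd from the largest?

Ca²⁺

Isoelectronic series (18 e⁻ each). Size is set by nuclear charge: more protons means a smaller ion. V⁵⁺ (Z=23), Ti⁴⁺ (Z=22), Sc³⁺ (Z=21), Ca²⁺ (Z=20), Cl⁻ (Z=17), P³⁻ (Z=15).
So the order is V⁵⁺ < Ti⁴⁺ < Sc³⁺ < Ca²⁺ < Cl⁻ < P³⁻; the 3rd-largest ion is Ca²⁺.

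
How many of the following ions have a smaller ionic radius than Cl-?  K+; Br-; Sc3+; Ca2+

3

Work out protons and electrons: Sc3+: 18 e⁻, Z=21, Ca2+: 18 e⁻, Z=20, K+: 18 e⁻, Z=19, Cl-: 18 e⁻, Z=17, Br-: 36 e⁻, Z=35. Sc3+ < Ca2+ (isoelectronic, higher Z=21 is smaller); Ca2+ < K+ (isoelectronic, higher Z=20 is smaller); K+ < Cl- (both 18 e⁻, Z=19>17); Cl- < Br- (same group, 1 shell fewer).
Overall: Sc3+ < Ca2+ < K+ < Cl- < Br-. Cl- has 3 below it and 1 above. Count: 3.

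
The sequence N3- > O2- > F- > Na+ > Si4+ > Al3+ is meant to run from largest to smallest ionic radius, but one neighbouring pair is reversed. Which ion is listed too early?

Scanning neighbour by neighbour, only Si4+/Al3+ violates a trend: they are isoelectronic (10 e⁻) and Si has more protons than Al (14 vs 13), making Si4+ smaller. That makes Si4+ the one sitting a position early relative to where it belongs.

Si4+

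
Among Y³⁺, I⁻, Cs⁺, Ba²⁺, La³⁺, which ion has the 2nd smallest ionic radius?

La³⁺

Y³⁺: 36 e⁻, Z=39, La³⁺: 54 e⁻, Z=57, Ba²⁺: 54 e⁻, Z=56, Cs⁺: 54 e⁻, Z=55, I⁻: 54 e⁻, Z=53. Y³⁺ < La³⁺ (same group, period 5 vs 6); La³⁺ < Ba²⁺ (isoelectronic, higher Z=57 is smaller); Ba²⁺ < Cs⁺ (isoelectronic, higher Z=56 is smaller); Cs⁺ < I⁻ (both 54 e⁻, Z=55>53).
So the order is Y³⁺ < La³⁺ < Ba²⁺ < Cs⁺ < I⁻; the 2nd-smallest ion is La³⁺.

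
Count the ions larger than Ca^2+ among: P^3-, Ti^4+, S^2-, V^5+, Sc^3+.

2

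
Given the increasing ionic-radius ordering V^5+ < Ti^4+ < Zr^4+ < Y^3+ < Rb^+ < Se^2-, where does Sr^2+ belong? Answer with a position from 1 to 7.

V^5+ has 18 e⁻ (Z=23), Ti^4+ has 18 e⁻ (Z=22), Zr^4+ has 36 e⁻ (Z=40), Y^3+ has 36 e⁻ (Z=39), Sr^2+ has 36 e⁻ (Z=38), Rb^+ has 36 e⁻ (Z=37), Se^2- has 36 e⁻ (Z=34). V^5+ < Ti^4+ (both 18 e⁻, Z=23>22); Ti^4+ < Zr^4+ (same group, 1 shell fewer); Zr^4+ < Y^3+ (both 36 e⁻, Z=40>39); Y^3+ < Sr^2+ (both 36 e⁻, Z=39>38); Sr^2+ < Rb^+ (both 36 e⁻, Z=38>37); Rb^+ < Se^2- (isoelectronic, higher Z=37 is smaller).
Putting Sr^2+ in gives V^5+ < Ti^4+ < Zr^4+ < Y^3+ < Sr^2+ < Rb^+ < Se^2-; it lands at slot 5.

5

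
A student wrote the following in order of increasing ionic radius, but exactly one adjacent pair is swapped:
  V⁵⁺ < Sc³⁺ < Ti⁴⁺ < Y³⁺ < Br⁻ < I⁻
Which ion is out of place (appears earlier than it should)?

Sc³⁺

The pair Sc³⁺, Ti⁴⁺ is the wrong way round — Ti⁴⁺ and Sc³⁺ share 18 electrons; the higher nuclear charge on Ti (Z=22) contracts it more, so Ti⁴⁺ < Sc³⁺. All other adjacent pairs agree with periodic trends, so Sc³⁺ is the misplaced ion.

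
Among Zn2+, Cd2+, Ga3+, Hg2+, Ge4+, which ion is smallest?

Ge4+ has 28 e⁻ (Z=32), Ga3+ has 28 e⁻ (Z=31), Zn2+ has 28 e⁻ (Z=30), Cd2+ has 46 e⁻ (Z=48), Hg2+ has 78 e⁻ (Z=80). Ge4+ < Ga3+ (both 28 e⁻, Z=32>31); Ga3+ < Zn2+ (isoelectronic, higher Z=31 is smaller); Zn2+ < Cd2+ (same group, 1 shell fewer); Cd2+ < Hg2+ (same group, 1 shell fewer).

Ge4+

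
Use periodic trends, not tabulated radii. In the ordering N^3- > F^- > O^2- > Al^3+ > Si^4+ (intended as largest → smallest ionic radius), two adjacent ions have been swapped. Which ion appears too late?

O^2-

The pair F^-, O^2- is the wrong way round — both have 10 electrons but Z(F)=9 > Z(O)=8, so F^- should be the smaller of the two. All other adjacent pairs agree with periodic trends, so O^2- is the misplaced ion.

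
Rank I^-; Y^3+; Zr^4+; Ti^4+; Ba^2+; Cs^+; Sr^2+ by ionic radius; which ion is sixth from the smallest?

Cs^+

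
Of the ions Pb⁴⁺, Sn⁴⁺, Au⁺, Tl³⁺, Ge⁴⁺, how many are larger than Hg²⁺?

1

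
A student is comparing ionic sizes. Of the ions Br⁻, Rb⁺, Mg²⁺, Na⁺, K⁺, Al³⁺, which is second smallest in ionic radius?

Mg²⁺

Electron counts and nuclear charges: Al³⁺ has 10 e⁻ (Z=13), Mg²⁺ has 10 e⁻ (Z=12), Na⁺ has 10 e⁻ (Z=11), K⁺ has 18 e⁻ (Z=19), Rb⁺ has 36 e⁻ (Z=37), Br⁻ has 36 e⁻ (Z=35). Al³⁺ < Mg²⁺ (both 10 e⁻, Z=13>12); Mg²⁺ < Na⁺ (isoelectronic, higher Z=12 is smaller); Na⁺ < K⁺ (same group, 1 shell fewer); K⁺ < Rb⁺ (same group, period 4 vs 5); Rb⁺ < Br⁻ (both 36 e⁻, Z=37>35).
Ordering: Al³⁺ < Mg²⁺ < Na⁺ < K⁺ < Rb⁺ < Br⁻. The second smallest is Mg²⁺.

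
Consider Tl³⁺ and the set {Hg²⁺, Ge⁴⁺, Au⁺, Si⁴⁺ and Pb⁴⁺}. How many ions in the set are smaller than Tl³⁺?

Si⁴⁺ has 10 e⁻ (Z=14), Ge⁴⁺ has 28 e⁻ (Z=32), Pb⁴⁺ has 78 e⁻ (Z=82), Tl³⁺ has 78 e⁻ (Z=81), Hg²⁺ has 78 e⁻ (Z=80), Au⁺ has 78 e⁻ (Z=79). Si⁴⁺ < Ge⁴⁺ (same group, 1 shell fewer); Ge⁴⁺ < Pb⁴⁺ (same group, period 4 vs 6); Pb⁴⁺ < Tl³⁺ (isoelectronic, higher Z=82 is smaller); Tl³⁺ < Hg²⁺ (both 78 e⁻, Z=81>80); Hg²⁺ < Au⁺ (isoelectronic, higher Z=80 is smaller).
Ordering all of them (including Tl³⁺) by radius gives Si⁴⁺ < Ge⁴⁺ < Pb⁴⁺ < Tl³⁺ < Hg²⁺ < Au⁺. That's 3.

3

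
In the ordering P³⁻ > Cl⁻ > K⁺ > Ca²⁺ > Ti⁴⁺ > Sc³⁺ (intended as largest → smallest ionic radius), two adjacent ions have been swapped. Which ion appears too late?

The pair Ti⁴⁺, Sc³⁺ is the wrong way round — both have 18 electrons but Z(Ti)=22 > Z(Sc)=21, so Ti⁴⁺ should be the smaller of the two. All other adjacent pairs agree with periodic trends, so Sc³⁺ is the misplaced ion.

Sc³⁺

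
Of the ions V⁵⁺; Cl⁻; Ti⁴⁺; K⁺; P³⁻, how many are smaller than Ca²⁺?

2

These species are isoelectronic with 18 electrons. The only difference is the number of protons: V⁵⁺ (Z=23), Ti⁴⁺ (Z=22), Ca²⁺ (Z=20), K⁺ (Z=19), Cl⁻ (Z=17), P³⁻ (Z=15). The strongest nuclear pull (V⁵⁺) gives the smallest ion.
Placing each against Ca²⁺: smaller — V⁵⁺, Ti⁴⁺; larger — K⁺, Cl⁻, P³⁻. That's 2.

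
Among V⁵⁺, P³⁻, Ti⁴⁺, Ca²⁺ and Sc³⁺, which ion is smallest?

V⁵⁺

These species are isoelectronic with 18 electrons. The only difference is the number of protons: V⁵⁺ (Z=23), Ti⁴⁺ (Z=22), Sc³⁺ (Z=21), Ca²⁺ (Z=20), P³⁻ (Z=15). The strongest nuclear pull (V⁵⁺) gives the smallest ion.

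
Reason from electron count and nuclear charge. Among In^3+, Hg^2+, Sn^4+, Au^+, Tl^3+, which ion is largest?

Au^+

Electron counts and nuclear charges: Sn^4+ has 46 e⁻ (Z=50), In^3+ has 46 e⁻ (Z=49), Tl^3+ has 78 e⁻ (Z=81), Hg^2+ has 78 e⁻ (Z=80), Au^+ has 78 e⁻ (Z=79). Sn^4+ < In^3+ (isoelectronic, higher Z=50 is smaller); In^3+ < Tl^3+ (same group, period 5 vs 6); Tl^3+ < Hg^2+ (both 78 e⁻, Z=81>80); Hg^2+ < Au^+ (isoelectronic, higher Z=80 is smaller).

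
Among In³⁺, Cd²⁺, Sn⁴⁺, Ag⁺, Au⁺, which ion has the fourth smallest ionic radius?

Electron counts and nuclear charges: Sn⁴⁺: 46 e⁻, Z=50, In³⁺: 46 e⁻, Z=49, Cd²⁺: 46 e⁻, Z=48, Ag⁺: 46 e⁻, Z=47, Au⁺: 78 e⁻, Z=79. Sn⁴⁺ < In³⁺ (both 46 e⁻, Z=50>49); In³⁺ < Cd²⁺ (both 46 e⁻, Z=49>48); Cd²⁺ < Ag⁺ (both 46 e⁻, Z=48>47); Ag⁺ < Au⁺ (same group, period 5 vs 6).
So the order is Sn⁴⁺ < In³⁺ < Cd²⁺ < Ag⁺ < Au⁺; the 4th-smallest ion is Ag⁺.

Ag⁺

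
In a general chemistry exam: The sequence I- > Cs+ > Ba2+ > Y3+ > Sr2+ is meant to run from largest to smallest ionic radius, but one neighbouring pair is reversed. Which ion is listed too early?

Y3+

Check each adjacent pair. Y3+ and Sr2+ are reversed: they are isoelectronic (36 e⁻) and Y has more protons than Sr (39 vs 38), making Y3+ smaller. No other neighbouring pair contradicts the periodic trends, so Y3+ is the ion listed too early.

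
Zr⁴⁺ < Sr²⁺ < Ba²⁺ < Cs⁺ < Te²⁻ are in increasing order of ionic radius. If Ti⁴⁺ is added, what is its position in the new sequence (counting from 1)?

1

First list Z and electron count for each: Ti⁴⁺: 18 e⁻, Z=22, Zr⁴⁺: 36 e⁻, Z=40, Sr²⁺: 36 e⁻, Z=38, Ba²⁺: 54 e⁻, Z=56, Cs⁺: 54 e⁻, Z=55, Te²⁻: 54 e⁻, Z=52. Ti⁴⁺ < Zr⁴⁺ (same group, period 4 vs 5); Zr⁴⁺ < Sr²⁺ (both 36 e⁻, Z=40>38); Sr²⁺ < Ba²⁺ (same group, period 5 vs 6); Ba²⁺ < Cs⁺ (both 54 e⁻, Z=56>55); Cs⁺ < Te²⁻ (isoelectronic, higher Z=55 is smaller).
Merged order: Ti⁴⁺ < Zr⁴⁺ < Sr²⁺ < Ba²⁺ < Cs⁺ < Te²⁻ — Ti⁴⁺ is number 1.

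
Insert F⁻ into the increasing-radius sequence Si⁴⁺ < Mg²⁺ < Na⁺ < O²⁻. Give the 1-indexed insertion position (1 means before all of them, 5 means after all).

Each ion has 10 electrons. The ranking follows nuclear charge in reverse — greater Z gives a smaller radius. Si⁴⁺ (Z=14), Mg²⁺ (Z=12), Na⁺ (Z=11), F⁻ (Z=9), O²⁻ (Z=8).
The complete sequence is Si⁴⁺ < Mg²⁺ < Na⁺ < F⁻ < O²⁻. F⁻ sits at position 4.

4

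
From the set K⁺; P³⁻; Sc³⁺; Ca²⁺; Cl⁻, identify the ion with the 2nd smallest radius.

Ca²⁺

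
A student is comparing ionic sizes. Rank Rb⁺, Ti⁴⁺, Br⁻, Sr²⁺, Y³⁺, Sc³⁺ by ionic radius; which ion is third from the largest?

Sr²⁺

Work out protons and electrons: Ti⁴⁺: 18 e⁻, Z=22, Sc³⁺: 18 e⁻, Z=21, Y³⁺: 36 e⁻, Z=39, Sr²⁺: 36 e⁻, Z=38, Rb⁺: 36 e⁻, Z=37, Br⁻: 36 e⁻, Z=35. Ti⁴⁺ < Sc³⁺ (isoelectronic, higher Z=22 is smaller); Sc³⁺ < Y³⁺ (same group, period 4 vs 5); Y³⁺ < Sr²⁺ (isoelectronic, higher Z=39 is smaller); Sr²⁺ < Rb⁺ (isoelectronic, higher Z=38 is smaller); Rb⁺ < Br⁻ (isoelectronic, higher Z=37 is smaller).
That gives Ti⁴⁺ < Sc³⁺ < Y³⁺ < Sr²⁺ < Rb⁺ < Br⁻. From the largest end, number 3 is Sr²⁺.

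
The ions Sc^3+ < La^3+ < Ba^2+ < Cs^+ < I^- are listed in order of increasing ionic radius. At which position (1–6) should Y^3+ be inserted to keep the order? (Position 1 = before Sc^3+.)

2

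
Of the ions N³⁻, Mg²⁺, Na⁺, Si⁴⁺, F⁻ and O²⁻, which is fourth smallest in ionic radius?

F⁻

These species are isoelectronic with 10 electrons. The only difference is the number of protons: Si⁴⁺ (Z=14), Mg²⁺ (Z=12), Na⁺ (Z=11), F⁻ (Z=9), O²⁻ (Z=8), N³⁻ (Z=7). The strongest nuclear pull (Si⁴⁺) gives the smallest ion.
So the order is Si⁴⁺ < Mg²⁺ < Na⁺ < F⁻ < O²⁻ < N³⁻; the 4th-smallest ion is F⁻.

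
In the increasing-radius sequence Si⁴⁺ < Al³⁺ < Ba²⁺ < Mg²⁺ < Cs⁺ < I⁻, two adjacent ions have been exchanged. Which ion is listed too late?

Mg²⁺

The pair Ba²⁺, Mg²⁺ is the wrong way round — same group and charge — period 3 sits above period 6, so Mg²⁺ is smaller. All other adjacent pairs agree with periodic trends, so Mg²⁺ is the misplaced ion.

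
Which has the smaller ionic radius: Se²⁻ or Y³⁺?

These species are isoelectronic with 36 electrons. The only difference is the number of protons: Y³⁺ (Z=39), Se²⁻ (Z=34). The strongest nuclear pull (Y³⁺) gives the smallest ion.

Y³⁺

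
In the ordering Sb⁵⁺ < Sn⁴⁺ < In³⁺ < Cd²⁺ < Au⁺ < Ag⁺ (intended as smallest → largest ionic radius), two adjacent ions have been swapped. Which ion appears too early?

Au⁺

Compare adjacent ions: Ag⁺ and Au⁺ are in one column with the same charge; the lighter period-5 ion has one fewer shell and is smaller — yet in this increasing list Au⁺ sits before Ag⁺. Nothing else is reversed, so Au⁺ should move one place to the right.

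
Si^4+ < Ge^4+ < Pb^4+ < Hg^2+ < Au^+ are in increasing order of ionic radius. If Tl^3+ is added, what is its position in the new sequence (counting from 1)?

Electron counts and nuclear charges: Si^4+: 10 e⁻, Z=14, Ge^4+: 28 e⁻, Z=32, Pb^4+: 78 e⁻, Z=82, Tl^3+: 78 e⁻, Z=81, Hg^2+: 78 e⁻, Z=80, Au^+: 78 e⁻, Z=79. Si^4+ < Ge^4+ (same group, 1 shell fewer); Ge^4+ < Pb^4+ (same group, 2 shells fewer); Pb^4+ < Tl^3+ (both 78 e⁻, Z=82>81); Tl^3+ < Hg^2+ (both 78 e⁻, Z=81>80); Hg^2+ < Au^+ (both 78 e⁻, Z=80>79).
Putting Tl^3+ in gives Si^4+ < Ge^4+ < Pb^4+ < Tl^3+ < Hg^2+ < Au^+; it lands at slot 4.

4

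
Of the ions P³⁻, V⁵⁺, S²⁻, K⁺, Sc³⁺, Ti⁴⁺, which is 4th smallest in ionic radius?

K⁺

Isoelectronic series (18 e⁻ each). Size is set by nuclear charge: more protons means a smaller ion. V⁵⁺ (Z=23), Ti⁴⁺ (Z=22), Sc³⁺ (Z=21), K⁺ (Z=19), S²⁻ (Z=16), P³⁻ (Z=15).
That gives V⁵⁺ < Ti⁴⁺ < Sc³⁺ < K⁺ < S²⁻ < P³⁻. From the smallest end, number 4 is K⁺.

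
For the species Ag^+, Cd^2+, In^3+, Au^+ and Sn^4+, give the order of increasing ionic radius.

First list Z and electron count for each: Sn^4+: 46 e⁻, Z=50, In^3+: 46 e⁻, Z=49, Cd^2+: 46 e⁻, Z=48, Ag^+: 46 e⁻, Z=47, Au^+: 78 e⁻, Z=79. Sn^4+ < In^3+ (both 46 e⁻, Z=50>49); In^3+ < Cd^2+ (isoelectronic, higher Z=49 is smaller); Cd^2+ < Ag^+ (both 46 e⁻, Z=48>47); Ag^+ < Au^+ (same group, period 5 vs 6).

Sn^4+ < In^3+ < Cd^2+ < Ag^+ < Au^+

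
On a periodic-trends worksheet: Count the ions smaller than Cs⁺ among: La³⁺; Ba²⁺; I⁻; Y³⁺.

3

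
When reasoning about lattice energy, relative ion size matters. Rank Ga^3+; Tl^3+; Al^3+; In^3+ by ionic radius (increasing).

Al^3+ < Ga^3+ < In^3+ < Tl^3+

All are in the same group with charge +3. Radius grows down the group as n (the outermost shell) increases.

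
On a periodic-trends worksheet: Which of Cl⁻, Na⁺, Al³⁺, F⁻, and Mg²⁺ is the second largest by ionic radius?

F⁻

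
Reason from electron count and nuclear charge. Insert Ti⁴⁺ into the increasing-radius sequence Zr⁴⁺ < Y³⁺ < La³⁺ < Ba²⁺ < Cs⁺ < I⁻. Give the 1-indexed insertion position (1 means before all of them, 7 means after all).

Tabulating Z and e⁻: Ti⁴⁺: 18 e⁻, Z=22, Zr⁴⁺: 36 e⁻, Z=40, Y³⁺: 36 e⁻, Z=39, La³⁺: 54 e⁻, Z=57, Ba²⁺: 54 e⁻, Z=56, Cs⁺: 54 e⁻, Z=55, I⁻: 54 e⁻, Z=53. Ti⁴⁺ < Zr⁴⁺ (same group, 1 shell fewer); Zr⁴⁺ < Y³⁺ (isoelectronic, higher Z=40 is smaller); Y³⁺ < La³⁺ (same group, period 5 vs 6); La³⁺ < Ba²⁺ (isoelectronic, higher Z=57 is smaller); Ba²⁺ < Cs⁺ (isoelectronic, higher Z=56 is smaller); Cs⁺ < I⁻ (both 54 e⁻, Z=55>53).
The complete sequence is Ti⁴⁺ < Zr⁴⁺ < Y³⁺ < La³⁺ < Ba²⁺ < Cs⁺ < I⁻. Ti⁴⁺ sits at position 1.

1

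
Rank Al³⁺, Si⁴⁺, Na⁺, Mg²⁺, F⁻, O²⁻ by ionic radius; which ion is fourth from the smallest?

Na⁺

These species are isoelectronic with 10 electrons. The only difference is the number of protons: Si⁴⁺ (Z=14), Al³⁺ (Z=13), Mg²⁺ (Z=12), Na⁺ (Z=11), F⁻ (Z=9), O²⁻ (Z=8). The strongest nuclear pull (Si⁴⁺) gives the smallest ion.
That gives Si⁴⁺ < Al³⁺ < Mg²⁺ < Na⁺ < F⁻ < O²⁻. From the smallest end, number 4 is Na⁺.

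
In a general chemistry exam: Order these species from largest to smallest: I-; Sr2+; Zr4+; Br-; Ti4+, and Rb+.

Ti4+ (Z=22, 18 e⁻), Zr4+ (Z=40, 36 e⁻), Sr2+ (Z=38, 36 e⁻), Rb+ (Z=37, 36 e⁻), Br- (Z=35, 36 e⁻), I- (Z=53, 54 e⁻). Ti4+ < Zr4+ (same group, 1 shell fewer); Zr4+ < Sr2+ (isoelectronic, higher Z=40 is smaller); Sr2+ < Rb+ (isoelectronic, higher Z=38 is smaller); Rb+ < Br- (isoelectronic, higher Z=37 is smaller); Br- < I- (same group, 1 shell fewer).

I- > Br- > Rb+ > Sr2+ > Zr4+ > Ti4+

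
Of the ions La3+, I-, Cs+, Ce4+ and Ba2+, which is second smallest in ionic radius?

Isoelectronic series (54 e⁻ each). Size is set by nuclear charge: more protons means a smaller ion. Ce4+ (Z=58), La3+ (Z=57), Ba2+ (Z=56), Cs+ (Z=55), I- (Z=53).
That gives Ce4+ < La3+ < Ba2+ < Cs+ < I-. From the smallest end, number 2 is La3+.

La3+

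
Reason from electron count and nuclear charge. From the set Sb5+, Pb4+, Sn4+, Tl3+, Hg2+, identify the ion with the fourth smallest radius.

Sb5+: 46 e⁻, Z=51, Sn4+: 46 e⁻, Z=50, Pb4+: 78 e⁻, Z=82, Tl3+: 78 e⁻, Z=81, Hg2+: 78 e⁻, Z=80. Sb5+ < Sn4+ (both 46 e⁻, Z=51>50); Sn4+ < Pb4+ (same group, period 5 vs 6); Pb4+ < Tl3+ (isoelectronic, higher Z=82 is smaller); Tl3+ < Hg2+ (both 78 e⁻, Z=81>80).
That gives Sb5+ < Sn4+ < Pb4+ < Tl3+ < Hg2+. From the smallest end, number 4 is Tl3+.

Tl3+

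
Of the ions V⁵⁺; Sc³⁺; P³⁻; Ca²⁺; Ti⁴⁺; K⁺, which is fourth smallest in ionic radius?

Ca²⁺

These species are isoelectronic with 18 electrons. The only difference is the number of protons: V⁵⁺ (Z=23), Ti⁴⁺ (Z=22), Sc³⁺ (Z=21), Ca²⁺ (Z=20), K⁺ (Z=19), P³⁻ (Z=15). The strongest nuclear pull (V⁵⁺) gives the smallest ion.
Full ascending order: V⁵⁺ < Ti⁴⁺ < Sc³⁺ < Ca²⁺ < K⁺ < P³⁻. Counting from the smallest, position 4 is Ca²⁺.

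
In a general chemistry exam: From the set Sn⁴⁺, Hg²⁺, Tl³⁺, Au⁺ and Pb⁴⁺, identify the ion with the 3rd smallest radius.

Tl³⁺

Tabulating Z and e⁻: Sn⁴⁺: 46 e⁻, Z=50, Pb⁴⁺: 78 e⁻, Z=82, Tl³⁺: 78 e⁻, Z=81, Hg²⁺: 78 e⁻, Z=80, Au⁺: 78 e⁻, Z=79. Sn⁴⁺ < Pb⁴⁺ (same group, 1 shell fewer); Pb⁴⁺ < Tl³⁺ (both 78 e⁻, Z=82>81); Tl³⁺ < Hg²⁺ (isoelectronic, higher Z=81 is smaller); Hg²⁺ < Au⁺ (both 78 e⁻, Z=80>79).
Ordering: Sn⁴⁺ < Pb⁴⁺ < Tl³⁺ < Hg²⁺ < Au⁺. The 3rd smallest is Tl³⁺.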